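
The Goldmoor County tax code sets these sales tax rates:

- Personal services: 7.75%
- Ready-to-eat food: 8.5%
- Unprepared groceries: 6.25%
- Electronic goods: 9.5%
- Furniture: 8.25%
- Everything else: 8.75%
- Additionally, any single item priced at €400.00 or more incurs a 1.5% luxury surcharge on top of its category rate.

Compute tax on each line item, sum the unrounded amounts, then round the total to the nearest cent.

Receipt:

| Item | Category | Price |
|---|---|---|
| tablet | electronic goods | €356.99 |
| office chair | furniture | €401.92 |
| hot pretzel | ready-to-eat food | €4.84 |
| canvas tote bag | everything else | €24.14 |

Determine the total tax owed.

Tablet €356.99: electronic goods → 9.5% → €33.91405
Office chair €401.92: furniture → 8.25% + 1.5% surcharge = 9.75% → €39.1872
Hot pretzel €4.84: ready-to-eat food → 8.5% → €0.4114
Canvas tote bag €24.14: everything else → 8.75% → €2.11225
Unrounded tax sum = €75.6249 → €75.62

€75.62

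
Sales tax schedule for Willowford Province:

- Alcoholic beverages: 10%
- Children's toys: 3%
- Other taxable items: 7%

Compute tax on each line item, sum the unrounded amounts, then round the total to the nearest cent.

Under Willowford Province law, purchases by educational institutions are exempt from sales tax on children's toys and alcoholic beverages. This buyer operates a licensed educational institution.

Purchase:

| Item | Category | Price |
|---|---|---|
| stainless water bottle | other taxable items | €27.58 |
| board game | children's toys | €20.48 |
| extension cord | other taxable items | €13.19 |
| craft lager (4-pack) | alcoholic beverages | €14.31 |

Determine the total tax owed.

€2.85

Stainless water bottle €27.58: other taxable items → 7% → €1.9306
Board game €20.48: children's toys, buyer-exempt → 0% → €0.00
Extension cord €13.19: other taxable items → 7% → €0.9233
Craft lager (4-pack) €14.31: alcoholic beverages, buyer-exempt → 0% → €0.00
Unrounded tax sum = €2.8539 → €2.85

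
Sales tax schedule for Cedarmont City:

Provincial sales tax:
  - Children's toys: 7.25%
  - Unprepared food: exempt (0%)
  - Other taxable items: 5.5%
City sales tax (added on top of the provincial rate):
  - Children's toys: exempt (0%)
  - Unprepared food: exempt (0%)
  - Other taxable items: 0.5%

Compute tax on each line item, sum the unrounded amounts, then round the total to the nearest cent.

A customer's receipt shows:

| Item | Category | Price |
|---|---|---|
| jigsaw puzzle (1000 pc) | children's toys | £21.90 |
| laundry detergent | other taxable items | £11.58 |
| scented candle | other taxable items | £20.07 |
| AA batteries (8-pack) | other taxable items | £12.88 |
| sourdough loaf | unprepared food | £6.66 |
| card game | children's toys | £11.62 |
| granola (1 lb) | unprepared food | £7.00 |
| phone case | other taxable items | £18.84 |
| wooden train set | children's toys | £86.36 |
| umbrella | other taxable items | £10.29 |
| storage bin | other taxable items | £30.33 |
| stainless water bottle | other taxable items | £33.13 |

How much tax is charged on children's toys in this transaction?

£8.69

Jigsaw puzzle (1000 pc) £21.90: children's toys → 7.25% + 0% city = 7.25% → £1.58775
Card game £11.62: children's toys → 7.25% + 0% city = 7.25% → £0.84245
Wooden train set £86.36: children's toys → 7.25% + 0% city = 7.25% → £6.2611
Tax on children's toys: unrounded sum = £8.6913 → £8.69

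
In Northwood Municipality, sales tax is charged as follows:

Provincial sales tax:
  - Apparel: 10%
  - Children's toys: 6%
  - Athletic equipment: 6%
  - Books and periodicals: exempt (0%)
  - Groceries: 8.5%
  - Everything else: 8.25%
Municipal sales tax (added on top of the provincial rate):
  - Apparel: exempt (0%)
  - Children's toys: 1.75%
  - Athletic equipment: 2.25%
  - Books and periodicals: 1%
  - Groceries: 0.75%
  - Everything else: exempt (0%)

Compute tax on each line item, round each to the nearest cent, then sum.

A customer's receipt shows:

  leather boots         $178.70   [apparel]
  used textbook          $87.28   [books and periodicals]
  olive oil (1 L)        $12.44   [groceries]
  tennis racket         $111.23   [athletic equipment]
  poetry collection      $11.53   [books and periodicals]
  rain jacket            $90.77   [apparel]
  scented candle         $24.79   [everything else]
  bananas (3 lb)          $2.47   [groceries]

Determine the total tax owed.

Leather boots $178.70: apparel → 10% + 0% municipal = 10% → $17.87
Used textbook $87.28: books and periodicals → 0% + 1% municipal = 1% → $0.87
Olive oil (1 L) $12.44: groceries → 8.5% + 0.75% municipal = 9.25% → $1.15
Tennis racket $111.23: athletic equipment → 6% + 2.25% municipal = 8.25% → $9.18
Poetry collection $11.53: books and periodicals → 0% + 1% municipal = 1% → $0.12
Rain jacket $90.77: apparel → 10% + 0% municipal = 10% → $9.08
Scented candle $24.79: everything else → 8.25% + 0% municipal = 8.25% → $2.05
Bananas (3 lb) $2.47: groceries → 8.5% + 0.75% municipal = 9.25% → $0.23
Total tax = $17.87 + $0.87 + $1.15 + $9.18 + $0.12 + $9.08 + $2.05 + $0.23 = $40.55

$40.55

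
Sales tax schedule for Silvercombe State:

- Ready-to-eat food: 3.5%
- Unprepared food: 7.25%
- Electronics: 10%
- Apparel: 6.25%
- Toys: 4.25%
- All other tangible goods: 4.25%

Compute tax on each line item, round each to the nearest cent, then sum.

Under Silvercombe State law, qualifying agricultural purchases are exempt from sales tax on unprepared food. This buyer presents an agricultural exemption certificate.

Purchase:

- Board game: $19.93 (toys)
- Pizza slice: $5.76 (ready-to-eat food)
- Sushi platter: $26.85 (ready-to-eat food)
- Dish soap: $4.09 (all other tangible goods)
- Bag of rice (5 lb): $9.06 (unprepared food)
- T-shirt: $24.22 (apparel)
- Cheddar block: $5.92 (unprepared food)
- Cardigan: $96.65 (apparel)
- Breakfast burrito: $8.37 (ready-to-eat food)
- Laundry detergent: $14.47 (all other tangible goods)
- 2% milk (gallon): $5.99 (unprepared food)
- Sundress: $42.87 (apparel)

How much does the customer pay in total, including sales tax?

$277.47

Board game $19.93: toys → 4.25% → $0.85
Pizza slice $5.76: ready-to-eat food → 3.5% → $0.20
Sushi platter $26.85: ready-to-eat food → 3.5% → $0.94
Dish soap $4.09: all other tangible goods → 4.25% → $0.17
Bag of rice (5 lb) $9.06: unprepared food, buyer-exempt → 0% → $0.00
T-shirt $24.22: apparel → 6.25% → $1.51
Cheddar block $5.92: unprepared food, buyer-exempt → 0% → $0.00
Cardigan $96.65: apparel → 6.25% → $6.04
Breakfast burrito $8.37: ready-to-eat food → 3.5% → $0.29
Laundry detergent $14.47: all other tangible goods → 4.25% → $0.61
2% milk (gallon) $5.99: unprepared food, buyer-exempt → 0% → $0.00
Sundress $42.87: apparel → 6.25% → $2.68
Subtotal = $264.18; tax = $13.29; total due = $277.47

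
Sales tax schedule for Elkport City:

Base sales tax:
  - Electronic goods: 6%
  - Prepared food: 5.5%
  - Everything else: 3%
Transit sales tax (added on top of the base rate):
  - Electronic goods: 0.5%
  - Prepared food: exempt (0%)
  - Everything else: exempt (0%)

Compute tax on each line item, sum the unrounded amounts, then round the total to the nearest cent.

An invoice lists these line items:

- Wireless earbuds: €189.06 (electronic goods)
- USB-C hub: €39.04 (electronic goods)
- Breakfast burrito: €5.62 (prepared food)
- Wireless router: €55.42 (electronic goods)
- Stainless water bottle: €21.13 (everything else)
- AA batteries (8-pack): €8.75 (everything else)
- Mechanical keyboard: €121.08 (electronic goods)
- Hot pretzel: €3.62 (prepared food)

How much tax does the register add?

Wireless earbuds €189.06: electronic goods → 6% + 0.5% transit = 6.5% → €12.2889
USB-C hub €39.04: electronic goods → 6% + 0.5% transit = 6.5% → €2.5376
Breakfast burrito €5.62: prepared food → 5.5% + 0% transit = 5.5% → €0.3091
Wireless router €55.42: electronic goods → 6% + 0.5% transit = 6.5% → €3.6023
Stainless water bottle €21.13: everything else → 3% + 0% transit = 3% → €0.6339
AA batteries (8-pack) €8.75: everything else → 3% + 0% transit = 3% → €0.2625
Mechanical keyboard €121.08: electronic goods → 6% + 0.5% transit = 6.5% → €7.8702
Hot pretzel €3.62: prepared food → 5.5% + 0% transit = 5.5% → €0.1991
Unrounded tax sum = €27.7036 → €27.70

€27.70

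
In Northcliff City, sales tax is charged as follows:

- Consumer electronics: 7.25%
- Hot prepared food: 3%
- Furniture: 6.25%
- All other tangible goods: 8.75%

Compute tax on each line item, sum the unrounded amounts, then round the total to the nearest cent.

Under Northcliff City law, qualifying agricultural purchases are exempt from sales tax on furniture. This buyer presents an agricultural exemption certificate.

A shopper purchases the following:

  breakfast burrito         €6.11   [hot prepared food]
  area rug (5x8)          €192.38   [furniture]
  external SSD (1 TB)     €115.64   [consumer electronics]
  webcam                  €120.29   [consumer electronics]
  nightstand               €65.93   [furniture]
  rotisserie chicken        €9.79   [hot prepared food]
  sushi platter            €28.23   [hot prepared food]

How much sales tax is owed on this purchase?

€18.43

Breakfast burrito €6.11: hot prepared food → 3% → €0.1833
Area rug (5x8) €192.38: furniture, buyer-exempt → 0% → €0.00
External SSD (1 TB) €115.64: consumer electronics → 7.25% → €8.3839
Webcam €120.29: consumer electronics → 7.25% → €8.721025
Nightstand €65.93: furniture, buyer-exempt → 0% → €0.00
Rotisserie chicken €9.79: hot prepared food → 3% → €0.2937
Sushi platter €28.23: hot prepared food → 3% → €0.8469
Unrounded tax sum = €18.428825 → €18.43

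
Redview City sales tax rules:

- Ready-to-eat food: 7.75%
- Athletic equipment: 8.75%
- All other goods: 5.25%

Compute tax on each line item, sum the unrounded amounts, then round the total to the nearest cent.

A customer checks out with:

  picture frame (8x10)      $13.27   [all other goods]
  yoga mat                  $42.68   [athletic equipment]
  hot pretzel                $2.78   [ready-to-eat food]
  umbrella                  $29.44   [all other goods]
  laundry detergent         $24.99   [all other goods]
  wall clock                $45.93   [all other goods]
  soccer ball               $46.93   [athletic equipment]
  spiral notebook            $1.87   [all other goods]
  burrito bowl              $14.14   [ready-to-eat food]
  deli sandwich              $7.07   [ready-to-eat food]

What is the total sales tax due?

Picture frame (8x10) $13.27: all other goods → 5.25% → $0.696675
Yoga mat $42.68: athletic equipment → 8.75% → $3.7345
Hot pretzel $2.78: ready-to-eat food → 7.75% → $0.21545
Umbrella $29.44: all other goods → 5.25% → $1.5456
Laundry detergent $24.99: all other goods → 5.25% → $1.311975
Wall clock $45.93: all other goods → 5.25% → $2.411325
Soccer ball $46.93: athletic equipment → 8.75% → $4.106375
Spiral notebook $1.87: all other goods → 5.25% → $0.098175
Burrito bowl $14.14: ready-to-eat food → 7.75% → $1.09585
Deli sandwich $7.07: ready-to-eat food → 7.75% → $0.547925
Unrounded tax sum = $15.76385 → $15.76

$15.76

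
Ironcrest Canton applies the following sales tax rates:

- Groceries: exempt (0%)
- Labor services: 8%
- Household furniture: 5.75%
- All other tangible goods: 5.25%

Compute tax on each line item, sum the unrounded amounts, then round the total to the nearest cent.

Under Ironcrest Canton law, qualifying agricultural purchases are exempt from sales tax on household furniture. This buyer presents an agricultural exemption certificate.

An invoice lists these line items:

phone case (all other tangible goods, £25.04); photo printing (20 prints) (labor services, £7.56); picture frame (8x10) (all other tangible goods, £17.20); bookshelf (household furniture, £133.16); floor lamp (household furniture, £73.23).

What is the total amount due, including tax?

£259.01

Phone case £25.04: all other tangible goods → 5.25% → £1.3146
Photo printing (20 prints) £7.56: labor services → 8% → £0.6048
Picture frame (8x10) £17.20: all other tangible goods → 5.25% → £0.903
Bookshelf £133.16: household furniture, buyer-exempt → 0% → £0.00
Floor lamp £73.23: household furniture, buyer-exempt → 0% → £0.00
Subtotal = £256.19; unrounded tax = £2.8224 → £2.82; total due = £259.01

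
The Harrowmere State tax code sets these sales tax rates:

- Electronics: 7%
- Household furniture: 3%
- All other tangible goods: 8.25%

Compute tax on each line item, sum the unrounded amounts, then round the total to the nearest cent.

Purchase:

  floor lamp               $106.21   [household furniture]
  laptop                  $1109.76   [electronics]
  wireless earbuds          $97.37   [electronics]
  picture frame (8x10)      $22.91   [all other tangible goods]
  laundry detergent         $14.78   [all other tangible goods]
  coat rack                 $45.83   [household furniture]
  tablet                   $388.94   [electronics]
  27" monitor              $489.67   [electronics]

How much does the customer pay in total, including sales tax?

Floor lamp $106.21: household furniture → 3% → $3.1863
Laptop $1109.76: electronics → 7% → $77.6832
Wireless earbuds $97.37: electronics → 7% → $6.8159
Picture frame (8x10) $22.91: all other tangible goods → 8.25% → $1.890075
Laundry detergent $14.78: all other tangible goods → 8.25% → $1.21935
Coat rack $45.83: household furniture → 3% → $1.3749
Tablet $388.94: electronics → 7% → $27.2258
27" monitor $489.67: electronics → 7% → $34.2769
Subtotal = $2275.47; unrounded tax = $153.672425 → $153.67; total due = $2429.14

$2429.14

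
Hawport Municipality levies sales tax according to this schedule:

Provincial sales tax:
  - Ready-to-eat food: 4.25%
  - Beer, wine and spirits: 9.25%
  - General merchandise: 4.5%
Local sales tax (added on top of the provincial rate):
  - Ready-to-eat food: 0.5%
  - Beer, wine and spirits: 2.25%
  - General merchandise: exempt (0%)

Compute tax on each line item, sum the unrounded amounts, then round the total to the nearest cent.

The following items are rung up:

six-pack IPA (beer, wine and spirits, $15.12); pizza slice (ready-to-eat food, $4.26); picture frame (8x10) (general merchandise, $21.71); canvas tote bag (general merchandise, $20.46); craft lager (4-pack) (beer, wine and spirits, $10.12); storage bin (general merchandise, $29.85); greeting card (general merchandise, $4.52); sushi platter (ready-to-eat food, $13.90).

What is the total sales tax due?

Six-pack IPA $15.12: beer, wine and spirits → 9.25% + 2.25% local = 11.5% → $1.7388
Pizza slice $4.26: ready-to-eat food → 4.25% + 0.5% local = 4.75% → $0.20235
Picture frame (8x10) $21.71: general merchandise → 4.5% + 0% local = 4.5% → $0.97695
Canvas tote bag $20.46: general merchandise → 4.5% + 0% local = 4.5% → $0.9207
Craft lager (4-pack) $10.12: beer, wine and spirits → 9.25% + 2.25% local = 11.5% → $1.1638
Storage bin $29.85: general merchandise → 4.5% + 0% local = 4.5% → $1.34325
Greeting card $4.52: general merchandise → 4.5% + 0% local = 4.5% → $0.2034
Sushi platter $13.90: ready-to-eat food → 4.25% + 0.5% local = 4.75% → $0.66025
Unrounded tax sum = $7.2095 → $7.21

$7.21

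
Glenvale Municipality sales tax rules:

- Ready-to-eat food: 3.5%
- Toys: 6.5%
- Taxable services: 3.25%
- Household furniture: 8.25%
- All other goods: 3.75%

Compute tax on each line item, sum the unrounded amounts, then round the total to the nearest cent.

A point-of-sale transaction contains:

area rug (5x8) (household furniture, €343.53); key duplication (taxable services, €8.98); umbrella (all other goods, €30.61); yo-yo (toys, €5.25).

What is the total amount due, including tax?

€418.49

Area rug (5x8) €343.53: household furniture → 8.25% → €28.341225
Key duplication €8.98: taxable services → 3.25% → €0.29185
Umbrella €30.61: all other goods → 3.75% → €1.147875
Yo-yo €5.25: toys → 6.5% → €0.34125
Subtotal = €388.37; unrounded tax = €30.1222 → €30.12; total due = €418.49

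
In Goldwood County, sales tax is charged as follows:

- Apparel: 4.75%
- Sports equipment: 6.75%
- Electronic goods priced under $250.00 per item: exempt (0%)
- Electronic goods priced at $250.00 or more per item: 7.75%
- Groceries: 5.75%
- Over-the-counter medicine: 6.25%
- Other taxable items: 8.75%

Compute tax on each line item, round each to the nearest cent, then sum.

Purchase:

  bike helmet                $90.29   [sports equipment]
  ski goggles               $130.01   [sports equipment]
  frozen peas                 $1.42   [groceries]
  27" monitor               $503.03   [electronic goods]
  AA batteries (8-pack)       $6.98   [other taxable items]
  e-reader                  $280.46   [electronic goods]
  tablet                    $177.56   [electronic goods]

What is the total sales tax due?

$76.28

Bike helmet $90.29: sports equipment → 6.75% → $6.09
Ski goggles $130.01: sports equipment → 6.75% → $8.78
Frozen peas $1.42: groceries → 5.75% → $0.08
27" monitor $503.03: electronic goods, $250.00 or more → 7.75% → $38.98
AA batteries (8-pack) $6.98: other taxable items → 8.75% → $0.61
E-reader $280.46: electronic goods, $250.00 or more → 7.75% → $21.74
Tablet $177.56: electronic goods, under $250.00 → 0% → $0.00
Total tax = $6.09 + $8.78 + $0.08 + $38.98 + $0.61 + $21.74 = $76.28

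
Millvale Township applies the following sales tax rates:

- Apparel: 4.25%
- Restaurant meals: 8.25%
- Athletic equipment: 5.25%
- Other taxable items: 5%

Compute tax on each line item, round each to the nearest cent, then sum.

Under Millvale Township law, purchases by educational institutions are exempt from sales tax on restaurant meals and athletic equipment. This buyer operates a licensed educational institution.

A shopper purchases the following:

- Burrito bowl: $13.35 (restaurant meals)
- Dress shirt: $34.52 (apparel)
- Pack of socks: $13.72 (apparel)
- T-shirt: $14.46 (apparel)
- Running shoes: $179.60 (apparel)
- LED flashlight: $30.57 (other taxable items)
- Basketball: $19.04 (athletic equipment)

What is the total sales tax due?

Burrito bowl $13.35: restaurant meals, buyer-exempt → 0% → $0.00
Dress shirt $34.52: apparel → 4.25% → $1.47
Pack of socks $13.72: apparel → 4.25% → $0.58
T-shirt $14.46: apparel → 4.25% → $0.61
Running shoes $179.60: apparel → 4.25% → $7.63
LED flashlight $30.57: other taxable items → 5% → $1.53
Basketball $19.04: athletic equipment, buyer-exempt → 0% → $0.00
Total tax = $1.47 + $0.58 + $0.61 + $7.63 + $1.53 = $11.82

$11.82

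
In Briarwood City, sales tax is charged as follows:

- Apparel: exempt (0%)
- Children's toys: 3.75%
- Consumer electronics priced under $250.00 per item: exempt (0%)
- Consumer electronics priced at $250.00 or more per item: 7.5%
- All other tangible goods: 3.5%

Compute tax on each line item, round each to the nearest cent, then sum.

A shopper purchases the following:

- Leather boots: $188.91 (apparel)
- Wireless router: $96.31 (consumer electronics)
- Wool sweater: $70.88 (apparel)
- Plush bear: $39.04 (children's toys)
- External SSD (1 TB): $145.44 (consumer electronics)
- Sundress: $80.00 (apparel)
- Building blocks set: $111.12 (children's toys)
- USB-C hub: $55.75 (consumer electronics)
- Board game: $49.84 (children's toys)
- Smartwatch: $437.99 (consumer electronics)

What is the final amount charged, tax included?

$1315.63

Leather boots $188.91: apparel → 0% → $0.00
Wireless router $96.31: consumer electronics, under $250.00 → 0% → $0.00
Wool sweater $70.88: apparel → 0% → $0.00
Plush bear $39.04: children's toys → 3.75% → $1.46
External SSD (1 TB) $145.44: consumer electronics, under $250.00 → 0% → $0.00
Sundress $80.00: apparel → 0% → $0.00
Building blocks set $111.12: children's toys → 3.75% → $4.17
USB-C hub $55.75: consumer electronics, under $250.00 → 0% → $0.00
Board game $49.84: children's toys → 3.75% → $1.87
Smartwatch $437.99: consumer electronics, $250.00 or more → 7.5% → $32.85
Subtotal = $1275.28; tax = $40.35; total due = $1315.63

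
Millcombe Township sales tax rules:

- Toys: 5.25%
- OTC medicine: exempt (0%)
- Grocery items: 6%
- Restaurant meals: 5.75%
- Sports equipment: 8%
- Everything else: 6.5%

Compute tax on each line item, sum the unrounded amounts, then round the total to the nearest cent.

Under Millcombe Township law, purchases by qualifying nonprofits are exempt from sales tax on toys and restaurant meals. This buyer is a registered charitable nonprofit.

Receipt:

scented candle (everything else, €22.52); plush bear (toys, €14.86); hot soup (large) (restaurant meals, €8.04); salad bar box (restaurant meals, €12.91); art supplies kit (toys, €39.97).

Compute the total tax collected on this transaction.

€1.46

Scented candle €22.52: everything else → 6.5% → €1.4638
Plush bear €14.86: toys, buyer-exempt → 0% → €0.00
Hot soup (large) €8.04: restaurant meals, buyer-exempt → 0% → €0.00
Salad bar box €12.91: restaurant meals, buyer-exempt → 0% → €0.00
Art supplies kit €39.97: toys, buyer-exempt → 0% → €0.00
Unrounded tax sum = €1.4638 → €1.46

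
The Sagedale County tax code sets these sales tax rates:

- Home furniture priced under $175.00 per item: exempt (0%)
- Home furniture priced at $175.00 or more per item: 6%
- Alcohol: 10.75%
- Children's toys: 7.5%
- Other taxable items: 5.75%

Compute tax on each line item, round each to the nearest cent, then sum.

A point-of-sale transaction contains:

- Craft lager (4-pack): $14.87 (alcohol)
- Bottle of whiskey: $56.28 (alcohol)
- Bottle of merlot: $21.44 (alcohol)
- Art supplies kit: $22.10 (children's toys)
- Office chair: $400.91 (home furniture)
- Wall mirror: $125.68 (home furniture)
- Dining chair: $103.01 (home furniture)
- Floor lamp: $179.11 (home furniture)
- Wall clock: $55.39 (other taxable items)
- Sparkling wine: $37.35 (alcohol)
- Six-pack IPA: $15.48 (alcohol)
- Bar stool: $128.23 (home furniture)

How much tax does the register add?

$55.27

Craft lager (4-pack) $14.87: alcohol → 10.75% → $1.60
Bottle of whiskey $56.28: alcohol → 10.75% → $6.05
Bottle of merlot $21.44: alcohol → 10.75% → $2.30
Art supplies kit $22.10: children's toys → 7.5% → $1.66
Office chair $400.91: home furniture, $175.00 or more → 6% → $24.05
Wall mirror $125.68: home furniture, under $175.00 → 0% → $0.00
Dining chair $103.01: home furniture, under $175.00 → 0% → $0.00
Floor lamp $179.11: home furniture, $175.00 or more → 6% → $10.75
Wall clock $55.39: other taxable items → 5.75% → $3.18
Sparkling wine $37.35: alcohol → 10.75% → $4.02
Six-pack IPA $15.48: alcohol → 10.75% → $1.66
Bar stool $128.23: home furniture, under $175.00 → 0% → $0.00
Total tax = $1.60 + $6.05 + $2.30 + $1.66 + $24.05 + $10.75 + $3.18 + $4.02 + $1.66 = $55.27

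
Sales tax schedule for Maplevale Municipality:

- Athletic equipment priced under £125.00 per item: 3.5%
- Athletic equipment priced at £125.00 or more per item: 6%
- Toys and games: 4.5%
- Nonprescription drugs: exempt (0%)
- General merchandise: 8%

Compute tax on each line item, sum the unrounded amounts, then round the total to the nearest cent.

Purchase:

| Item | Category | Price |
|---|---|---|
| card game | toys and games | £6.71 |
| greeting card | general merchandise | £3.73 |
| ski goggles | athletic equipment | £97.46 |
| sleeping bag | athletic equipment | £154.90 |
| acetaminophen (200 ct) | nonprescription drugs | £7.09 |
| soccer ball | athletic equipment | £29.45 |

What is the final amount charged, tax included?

£313.68

Card game £6.71: toys and games → 4.5% → £0.30195
Greeting card £3.73: general merchandise → 8% → £0.2984
Ski goggles £97.46: athletic equipment, under £125.00 → 3.5% → £3.4111
Sleeping bag £154.90: athletic equipment, £125.00 or more → 6% → £9.294
Acetaminophen (200 ct) £7.09: nonprescription drugs → 0% → £0.00
Soccer ball £29.45: athletic equipment, under £125.00 → 3.5% → £1.03075
Subtotal = £299.34; unrounded tax = £14.3362 → £14.34; total due = £313.68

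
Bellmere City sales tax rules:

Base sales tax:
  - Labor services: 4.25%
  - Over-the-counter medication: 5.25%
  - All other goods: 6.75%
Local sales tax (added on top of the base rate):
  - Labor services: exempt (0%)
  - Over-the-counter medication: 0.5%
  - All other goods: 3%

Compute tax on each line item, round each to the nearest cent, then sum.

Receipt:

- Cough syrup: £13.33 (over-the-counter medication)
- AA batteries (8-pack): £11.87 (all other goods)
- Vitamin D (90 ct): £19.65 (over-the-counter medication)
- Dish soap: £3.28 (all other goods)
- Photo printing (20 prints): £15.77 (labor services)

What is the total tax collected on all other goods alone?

AA batteries (8-pack) £11.87: all other goods → 6.75% + 3% local = 9.75% → £1.16
Dish soap £3.28: all other goods → 6.75% + 3% local = 9.75% → £0.32
Tax on all other goods = £1.16 + £0.32 = £1.48

£1.48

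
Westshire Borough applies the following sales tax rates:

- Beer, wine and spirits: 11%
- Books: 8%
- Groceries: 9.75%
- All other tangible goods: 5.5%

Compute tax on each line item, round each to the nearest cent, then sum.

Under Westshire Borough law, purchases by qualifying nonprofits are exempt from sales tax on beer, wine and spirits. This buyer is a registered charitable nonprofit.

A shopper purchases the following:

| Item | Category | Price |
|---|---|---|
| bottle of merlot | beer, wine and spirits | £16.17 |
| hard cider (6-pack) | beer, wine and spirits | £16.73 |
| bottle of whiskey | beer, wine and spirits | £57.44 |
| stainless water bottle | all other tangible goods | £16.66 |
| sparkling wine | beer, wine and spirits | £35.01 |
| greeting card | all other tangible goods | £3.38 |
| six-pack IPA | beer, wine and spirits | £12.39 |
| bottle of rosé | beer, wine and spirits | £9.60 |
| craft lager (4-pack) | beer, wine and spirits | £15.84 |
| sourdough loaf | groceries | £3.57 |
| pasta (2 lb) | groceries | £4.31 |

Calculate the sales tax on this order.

£1.88

Bottle of merlot £16.17: beer, wine and spirits, buyer-exempt → 0% → £0.00
Hard cider (6-pack) £16.73: beer, wine and spirits, buyer-exempt → 0% → £0.00
Bottle of whiskey £57.44: beer, wine and spirits, buyer-exempt → 0% → £0.00
Stainless water bottle £16.66: all other tangible goods → 5.5% → £0.92
Sparkling wine £35.01: beer, wine and spirits, buyer-exempt → 0% → £0.00
Greeting card £3.38: all other tangible goods → 5.5% → £0.19
Six-pack IPA £12.39: beer, wine and spirits, buyer-exempt → 0% → £0.00
Bottle of rosé £9.60: beer, wine and spirits, buyer-exempt → 0% → £0.00
Craft lager (4-pack) £15.84: beer, wine and spirits, buyer-exempt → 0% → £0.00
Sourdough loaf £3.57: groceries → 9.75% → £0.35
Pasta (2 lb) £4.31: groceries → 9.75% → £0.42
Total tax = £0.92 + £0.19 + £0.35 + £0.42 = £1.88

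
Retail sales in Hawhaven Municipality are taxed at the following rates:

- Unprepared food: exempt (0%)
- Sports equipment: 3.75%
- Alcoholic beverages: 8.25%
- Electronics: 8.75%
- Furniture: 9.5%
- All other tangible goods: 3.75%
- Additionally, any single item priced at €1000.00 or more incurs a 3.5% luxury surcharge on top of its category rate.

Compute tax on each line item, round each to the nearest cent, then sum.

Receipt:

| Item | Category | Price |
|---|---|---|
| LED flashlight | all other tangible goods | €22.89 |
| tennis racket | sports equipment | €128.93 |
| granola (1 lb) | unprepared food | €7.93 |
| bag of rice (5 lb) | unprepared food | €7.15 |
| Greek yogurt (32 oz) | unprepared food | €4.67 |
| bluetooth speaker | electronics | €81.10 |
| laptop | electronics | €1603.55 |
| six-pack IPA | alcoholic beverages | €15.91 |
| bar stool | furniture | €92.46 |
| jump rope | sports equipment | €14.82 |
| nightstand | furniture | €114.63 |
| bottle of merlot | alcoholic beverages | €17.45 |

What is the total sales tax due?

€232.20

LED flashlight €22.89: all other tangible goods → 3.75% → €0.86
Tennis racket €128.93: sports equipment → 3.75% → €4.83
Granola (1 lb) €7.93: unprepared food → 0% → €0.00
Bag of rice (5 lb) €7.15: unprepared food → 0% → €0.00
Greek yogurt (32 oz) €4.67: unprepared food → 0% → €0.00
Bluetooth speaker €81.10: electronics → 8.75% → €7.10
Laptop €1603.55: electronics → 8.75% + 3.5% surcharge = 12.25% → €196.43
Six-pack IPA €15.91: alcoholic beverages → 8.25% → €1.31
Bar stool €92.46: furniture → 9.5% → €8.78
Jump rope €14.82: sports equipment → 3.75% → €0.56
Nightstand €114.63: furniture → 9.5% → €10.89
Bottle of merlot €17.45: alcoholic beverages → 8.25% → €1.44
Total tax = €0.86 + €4.83 + €7.10 + €196.43 + €1.31 + €8.78 + €0.56 + €10.89 + €1.44 = €232.20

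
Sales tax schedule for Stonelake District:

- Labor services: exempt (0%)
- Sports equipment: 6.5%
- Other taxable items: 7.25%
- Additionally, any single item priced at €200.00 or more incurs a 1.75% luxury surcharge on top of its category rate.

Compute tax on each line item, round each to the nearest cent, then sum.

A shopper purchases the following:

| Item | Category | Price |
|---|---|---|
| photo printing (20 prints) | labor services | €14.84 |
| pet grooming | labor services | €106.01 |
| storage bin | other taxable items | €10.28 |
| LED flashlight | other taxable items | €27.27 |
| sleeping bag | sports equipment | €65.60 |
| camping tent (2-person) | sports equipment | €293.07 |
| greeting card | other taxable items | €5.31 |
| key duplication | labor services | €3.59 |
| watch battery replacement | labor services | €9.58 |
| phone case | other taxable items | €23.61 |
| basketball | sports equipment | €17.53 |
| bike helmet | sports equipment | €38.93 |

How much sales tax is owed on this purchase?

€36.93

Photo printing (20 prints) €14.84: labor services → 0% → €0.00
Pet grooming €106.01: labor services → 0% → €0.00
Storage bin €10.28: other taxable items → 7.25% → €0.75
LED flashlight €27.27: other taxable items → 7.25% → €1.98
Sleeping bag €65.60: sports equipment → 6.5% → €4.26
Camping tent (2-person) €293.07: sports equipment → 6.5% + 1.75% surcharge = 8.25% → €24.18
Greeting card €5.31: other taxable items → 7.25% → €0.38
Key duplication €3.59: labor services → 0% → €0.00
Watch battery replacement €9.58: labor services → 0% → €0.00
Phone case €23.61: other taxable items → 7.25% → €1.71
Basketball €17.53: sports equipment → 6.5% → €1.14
Bike helmet €38.93: sports equipment → 6.5% → €2.53
Total tax = €0.75 + €1.98 + €4.26 + €24.18 + €0.38 + €1.71 + €1.14 + €2.53 = €36.93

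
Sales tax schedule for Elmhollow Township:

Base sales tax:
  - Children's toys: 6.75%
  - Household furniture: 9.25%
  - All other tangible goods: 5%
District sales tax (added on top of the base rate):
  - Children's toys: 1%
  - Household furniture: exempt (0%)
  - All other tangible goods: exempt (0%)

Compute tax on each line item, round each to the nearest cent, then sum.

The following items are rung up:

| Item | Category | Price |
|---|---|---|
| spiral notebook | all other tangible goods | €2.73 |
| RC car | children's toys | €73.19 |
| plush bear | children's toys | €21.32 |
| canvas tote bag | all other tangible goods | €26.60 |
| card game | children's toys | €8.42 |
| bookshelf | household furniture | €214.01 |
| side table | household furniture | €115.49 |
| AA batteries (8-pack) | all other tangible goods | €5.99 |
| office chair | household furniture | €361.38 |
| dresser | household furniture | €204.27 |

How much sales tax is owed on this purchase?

€92.54

Spiral notebook €2.73: all other tangible goods → 5% + 0% district = 5% → €0.14
RC car €73.19: children's toys → 6.75% + 1% district = 7.75% → €5.67
Plush bear €21.32: children's toys → 6.75% + 1% district = 7.75% → €1.65
Canvas tote bag €26.60: all other tangible goods → 5% + 0% district = 5% → €1.33
Card game €8.42: children's toys → 6.75% + 1% district = 7.75% → €0.65
Bookshelf €214.01: household furniture → 9.25% + 0% district = 9.25% → €19.80
Side table €115.49: household furniture → 9.25% + 0% district = 9.25% → €10.68
AA batteries (8-pack) €5.99: all other tangible goods → 5% + 0% district = 5% → €0.30
Office chair €361.38: household furniture → 9.25% + 0% district = 9.25% → €33.43
Dresser €204.27: household furniture → 9.25% + 0% district = 9.25% → €18.89
Total tax = €0.14 + €5.67 + €1.65 + €1.33 + €0.65 + €19.80 + €10.68 + €0.30 + €33.43 + €18.89 = €92.54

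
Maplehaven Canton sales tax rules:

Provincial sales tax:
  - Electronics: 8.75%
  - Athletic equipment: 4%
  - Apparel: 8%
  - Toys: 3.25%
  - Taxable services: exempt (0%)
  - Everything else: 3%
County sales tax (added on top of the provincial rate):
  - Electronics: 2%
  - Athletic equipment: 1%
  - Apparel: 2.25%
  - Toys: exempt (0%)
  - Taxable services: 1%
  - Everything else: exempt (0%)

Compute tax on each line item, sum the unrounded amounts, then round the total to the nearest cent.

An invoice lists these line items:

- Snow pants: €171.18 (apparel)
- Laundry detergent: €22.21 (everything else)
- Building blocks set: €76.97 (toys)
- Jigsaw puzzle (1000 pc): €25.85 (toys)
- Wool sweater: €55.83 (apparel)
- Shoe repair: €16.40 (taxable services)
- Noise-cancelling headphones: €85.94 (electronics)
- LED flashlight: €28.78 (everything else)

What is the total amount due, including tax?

Snow pants €171.18: apparel → 8% + 2.25% county = 10.25% → €17.54595
Laundry detergent €22.21: everything else → 3% + 0% county = 3% → €0.6663
Building blocks set €76.97: toys → 3.25% + 0% county = 3.25% → €2.501525
Jigsaw puzzle (1000 pc) €25.85: toys → 3.25% + 0% county = 3.25% → €0.840125
Wool sweater €55.83: apparel → 8% + 2.25% county = 10.25% → €5.722575
Shoe repair €16.40: taxable services → 0% + 1% county = 1% → €0.164
Noise-cancelling headphones €85.94: electronics → 8.75% + 2% county = 10.75% → €9.23855
LED flashlight €28.78: everything else → 3% + 0% county = 3% → €0.8634
Subtotal = €483.16; unrounded tax = €37.542425 → €37.54; total due = €520.70

€520.70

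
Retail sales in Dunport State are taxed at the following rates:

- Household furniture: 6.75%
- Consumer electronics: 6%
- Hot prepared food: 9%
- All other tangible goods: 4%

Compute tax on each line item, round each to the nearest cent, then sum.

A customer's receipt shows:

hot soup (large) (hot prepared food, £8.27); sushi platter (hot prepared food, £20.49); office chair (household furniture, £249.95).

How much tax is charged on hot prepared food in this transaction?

Hot soup (large) £8.27: hot prepared food → 9% → £0.74
Sushi platter £20.49: hot prepared food → 9% → £1.84
Tax on hot prepared food = £0.74 + £1.84 = £2.58

£2.58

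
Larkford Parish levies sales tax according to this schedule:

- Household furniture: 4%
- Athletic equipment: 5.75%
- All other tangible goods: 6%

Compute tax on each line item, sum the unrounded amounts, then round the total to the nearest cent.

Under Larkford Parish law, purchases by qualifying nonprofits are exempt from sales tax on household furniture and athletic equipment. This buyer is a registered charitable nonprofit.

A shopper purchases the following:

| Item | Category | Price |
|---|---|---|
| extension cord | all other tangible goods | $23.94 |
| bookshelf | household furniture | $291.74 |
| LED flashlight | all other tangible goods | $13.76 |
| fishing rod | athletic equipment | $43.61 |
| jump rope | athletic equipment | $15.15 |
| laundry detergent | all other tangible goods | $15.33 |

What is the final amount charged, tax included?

Extension cord $23.94: all other tangible goods → 6% → $1.4364
Bookshelf $291.74: household furniture, buyer-exempt → 0% → $0.00
LED flashlight $13.76: all other tangible goods → 6% → $0.8256
Fishing rod $43.61: athletic equipment, buyer-exempt → 0% → $0.00
Jump rope $15.15: athletic equipment, buyer-exempt → 0% → $0.00
Laundry detergent $15.33: all other tangible goods → 6% → $0.9198
Subtotal = $403.53; unrounded tax = $3.1818 → $3.18; total due = $406.71

$406.71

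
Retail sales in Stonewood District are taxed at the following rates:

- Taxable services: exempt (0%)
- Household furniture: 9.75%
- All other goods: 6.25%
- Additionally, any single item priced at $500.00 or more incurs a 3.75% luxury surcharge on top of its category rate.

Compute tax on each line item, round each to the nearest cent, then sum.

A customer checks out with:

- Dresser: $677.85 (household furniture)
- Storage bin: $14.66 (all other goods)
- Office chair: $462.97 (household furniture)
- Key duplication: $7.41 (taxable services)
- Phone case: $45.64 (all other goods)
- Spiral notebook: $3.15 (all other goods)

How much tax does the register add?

Dresser $677.85: household furniture → 9.75% + 3.75% surcharge = 13.5% → $91.51
Storage bin $14.66: all other goods → 6.25% → $0.92
Office chair $462.97: household furniture → 9.75% → $45.14
Key duplication $7.41: taxable services → 0% → $0.00
Phone case $45.64: all other goods → 6.25% → $2.85
Spiral notebook $3.15: all other goods → 6.25% → $0.20
Total tax = $91.51 + $0.92 + $45.14 + $2.85 + $0.20 = $140.62

$140.62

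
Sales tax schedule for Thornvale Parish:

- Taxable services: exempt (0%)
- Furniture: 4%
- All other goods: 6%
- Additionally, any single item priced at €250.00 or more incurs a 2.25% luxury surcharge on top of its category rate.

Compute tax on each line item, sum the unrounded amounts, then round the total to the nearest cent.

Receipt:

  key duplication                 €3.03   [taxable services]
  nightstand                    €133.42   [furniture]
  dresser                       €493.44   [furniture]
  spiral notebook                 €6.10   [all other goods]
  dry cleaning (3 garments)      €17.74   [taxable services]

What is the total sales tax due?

Key duplication €3.03: taxable services → 0% → €0.00
Nightstand €133.42: furniture → 4% → €5.3368
Dresser €493.44: furniture → 4% + 2.25% surcharge = 6.25% → €30.84
Spiral notebook €6.10: all other goods → 6% → €0.366
Dry cleaning (3 garments) €17.74: taxable services → 0% → €0.00
Unrounded tax sum = €36.5428 → €36.54

€36.54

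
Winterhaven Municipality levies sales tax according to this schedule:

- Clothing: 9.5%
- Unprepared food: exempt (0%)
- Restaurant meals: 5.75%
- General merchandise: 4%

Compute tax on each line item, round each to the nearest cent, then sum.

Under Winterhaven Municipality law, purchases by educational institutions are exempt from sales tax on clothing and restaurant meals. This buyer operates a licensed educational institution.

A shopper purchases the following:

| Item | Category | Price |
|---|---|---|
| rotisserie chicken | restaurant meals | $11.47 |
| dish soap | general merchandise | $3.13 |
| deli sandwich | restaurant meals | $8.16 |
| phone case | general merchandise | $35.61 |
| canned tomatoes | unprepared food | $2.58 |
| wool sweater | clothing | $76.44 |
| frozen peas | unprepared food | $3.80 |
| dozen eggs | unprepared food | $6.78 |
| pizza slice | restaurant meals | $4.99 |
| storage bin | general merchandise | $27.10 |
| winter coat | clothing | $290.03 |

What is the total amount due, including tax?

Rotisserie chicken $11.47: restaurant meals, buyer-exempt → 0% → $0.00
Dish soap $3.13: general merchandise → 4% → $0.13
Deli sandwich $8.16: restaurant meals, buyer-exempt → 0% → $0.00
Phone case $35.61: general merchandise → 4% → $1.42
Canned tomatoes $2.58: unprepared food → 0% → $0.00
Wool sweater $76.44: clothing, buyer-exempt → 0% → $0.00
Frozen peas $3.80: unprepared food → 0% → $0.00
Dozen eggs $6.78: unprepared food → 0% → $0.00
Pizza slice $4.99: restaurant meals, buyer-exempt → 0% → $0.00
Storage bin $27.10: general merchandise → 4% → $1.08
Winter coat $290.03: clothing, buyer-exempt → 0% → $0.00
Subtotal = $470.09; tax = $2.63; total due = $472.72

$472.72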